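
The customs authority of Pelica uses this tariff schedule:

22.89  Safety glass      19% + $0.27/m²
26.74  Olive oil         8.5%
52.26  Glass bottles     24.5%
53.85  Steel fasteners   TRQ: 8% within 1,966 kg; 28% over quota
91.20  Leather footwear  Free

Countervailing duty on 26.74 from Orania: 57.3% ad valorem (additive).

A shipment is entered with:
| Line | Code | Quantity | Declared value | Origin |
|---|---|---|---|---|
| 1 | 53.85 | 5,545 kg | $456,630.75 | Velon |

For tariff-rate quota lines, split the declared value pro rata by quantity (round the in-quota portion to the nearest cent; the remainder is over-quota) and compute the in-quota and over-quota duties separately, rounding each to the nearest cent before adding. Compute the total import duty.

Line 1 (53.85, Velon, 5,545 kg, $456,630.75):
Code 53.85 is under a tariff-rate quota (threshold 1,966 kg). In-quota: 1,966 kg at 8%; over-quota: 3,579 kg at 28%.
Pro-rata value split: in-quota = $456,630.75 × 1,966/5,545 = $161,900.10; over-quota = $456,630.75 − $161,900.10 = $294,730.65.
In-quota duty = $161,900.10 × 8% = $12,952.01. Over-quota duty = $294,730.65 × 28% = $82,524.58.
Line duty = $12,952.01 + $82,524.58 = $95,476.59.

$95,476.59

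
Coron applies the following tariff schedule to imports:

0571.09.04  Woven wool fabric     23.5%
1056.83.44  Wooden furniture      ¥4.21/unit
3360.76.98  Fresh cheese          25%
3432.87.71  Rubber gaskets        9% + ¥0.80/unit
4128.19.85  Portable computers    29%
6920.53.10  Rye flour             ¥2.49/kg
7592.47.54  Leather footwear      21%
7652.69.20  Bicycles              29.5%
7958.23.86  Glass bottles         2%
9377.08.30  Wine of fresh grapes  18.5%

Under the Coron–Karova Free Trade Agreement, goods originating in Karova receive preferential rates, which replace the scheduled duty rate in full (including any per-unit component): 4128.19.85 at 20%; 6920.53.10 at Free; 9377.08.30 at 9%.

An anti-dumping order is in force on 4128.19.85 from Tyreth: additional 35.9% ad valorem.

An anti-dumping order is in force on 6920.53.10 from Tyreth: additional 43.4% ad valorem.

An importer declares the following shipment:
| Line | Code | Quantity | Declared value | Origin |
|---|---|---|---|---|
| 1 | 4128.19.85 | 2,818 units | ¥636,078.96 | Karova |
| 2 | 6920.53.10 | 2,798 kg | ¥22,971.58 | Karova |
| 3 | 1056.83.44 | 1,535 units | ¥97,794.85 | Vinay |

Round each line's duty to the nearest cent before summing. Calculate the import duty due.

Line 1 (4128.19.85, Karova, 2,818 units, ¥636,078.96):
Base rate for 4128.19.85 is 29%.
Origin Karova qualifies under the Coron–Karova agreement and 4128.19.85 is covered: preferential rate 20% applies instead.
The additional-duty order on 4128.19.85 targets Tyreth, not Karova; it does not apply.
Duty = ¥636,078.96 × 20% = ¥127,215.79.
Line 2 (6920.53.10, Karova, 2,798 kg, ¥22,971.58):
Base rate for 6920.53.10 is ¥2.49/kg.
Origin Karova qualifies under the Coron–Karova agreement and 6920.53.10 is covered: preferential rate Free applies instead.
The additional-duty order on 6920.53.10 targets Tyreth, not Karova; it does not apply.
Duty = ¥22,971.58 × 0% = ¥0.00.
Line 3 (1056.83.44, Vinay, 1,535 units, ¥97,794.85):
Base rate for 1056.83.44 is ¥4.21/unit.
Duty = 1,535 × ¥4.21 = ¥6,462.35.
Total = ¥127,215.79 + ¥0.00 + ¥6,462.35 = ¥133,678.14.

¥133,678.14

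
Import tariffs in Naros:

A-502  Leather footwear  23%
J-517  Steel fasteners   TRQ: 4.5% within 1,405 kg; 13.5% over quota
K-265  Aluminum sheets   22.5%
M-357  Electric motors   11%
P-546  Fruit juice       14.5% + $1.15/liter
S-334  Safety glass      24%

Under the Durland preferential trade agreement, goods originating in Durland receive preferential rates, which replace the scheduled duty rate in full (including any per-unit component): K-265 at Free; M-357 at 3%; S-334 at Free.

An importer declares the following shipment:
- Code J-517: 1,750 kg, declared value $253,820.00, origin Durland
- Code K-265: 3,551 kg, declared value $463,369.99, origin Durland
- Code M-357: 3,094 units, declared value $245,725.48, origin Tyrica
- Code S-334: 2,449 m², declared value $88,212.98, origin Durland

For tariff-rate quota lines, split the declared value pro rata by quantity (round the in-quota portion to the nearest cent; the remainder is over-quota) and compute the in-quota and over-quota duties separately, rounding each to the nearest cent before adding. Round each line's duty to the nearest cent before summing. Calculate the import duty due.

$42,955.19

Line 1 (J-517, Durland, 1,750 kg, $253,820.00):
Code J-517 is under a tariff-rate quota (threshold 1,405 kg). In-quota: 1,405 kg at 4.5%; over-quota: 345 kg at 13.5%.
Pro-rata value split: in-quota = $253,820.00 × 1,405/1,750 = $203,781.20; over-quota = $253,820.00 − $203,781.20 = $50,038.80.
In-quota duty = $203,781.20 × 4.5% = $9,170.15. Over-quota duty = $50,038.80 × 13.5% = $6,755.24.
Line duty = $9,170.15 + $6,755.24 = $15,925.39.
Line 2 (K-265, Durland, 3,551 kg, $463,369.99):
Base rate for K-265 is 22.5%.
Origin Durland qualifies under the Naros–Durland agreement and K-265 is covered: preferential rate Free applies instead.
Duty = $463,369.99 × 0% = $0.00.
Line 3 (M-357, Tyrica, 3,094 units, $245,725.48):
Base rate for M-357 is 11%.
M-357 has an FTA preferential rate, but origin Tyrica is not Durland; base rate stands.
Duty = $245,725.48 × 11% = $27,029.80.
Line 4 (S-334, Durland, 2,449 m², $88,212.98):
Base rate for S-334 is 24%.
Origin Durland qualifies under the Naros–Durland agreement and S-334 is covered: preferential rate Free applies instead.
Duty = $88,212.98 × 0% = $0.00.
Total = $15,925.39 + $0.00 + $27,029.80 + $0.00 = $42,955.19.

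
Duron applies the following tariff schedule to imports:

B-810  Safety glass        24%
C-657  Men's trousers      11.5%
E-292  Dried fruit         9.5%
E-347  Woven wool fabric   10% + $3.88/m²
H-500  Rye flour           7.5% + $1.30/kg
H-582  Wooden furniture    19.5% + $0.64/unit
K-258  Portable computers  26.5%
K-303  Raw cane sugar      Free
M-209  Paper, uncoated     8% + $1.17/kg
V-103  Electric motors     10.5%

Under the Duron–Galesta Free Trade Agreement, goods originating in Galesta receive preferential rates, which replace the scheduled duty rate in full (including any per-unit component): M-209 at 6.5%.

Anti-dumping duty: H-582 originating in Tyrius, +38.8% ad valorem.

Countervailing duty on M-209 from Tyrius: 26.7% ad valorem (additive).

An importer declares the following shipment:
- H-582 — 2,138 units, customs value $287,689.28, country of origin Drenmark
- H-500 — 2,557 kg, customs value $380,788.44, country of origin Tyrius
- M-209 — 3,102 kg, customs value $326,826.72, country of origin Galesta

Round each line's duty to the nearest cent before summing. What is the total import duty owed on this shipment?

Line 1 (H-582, Drenmark, 2,138 units, $287,689.28):
Base rate for H-582 is 19.5% + $0.64/unit.
The additional-duty order on H-582 targets Tyrius, not Drenmark; it does not apply.
Duty = $287,689.28 × 19.5% + 2,138 × $0.64 = $57,467.73.
Line 2 (H-500, Tyrius, 2,557 kg, $380,788.44):
Base rate for H-500 is 7.5% + $1.30/kg.
Duty = $380,788.44 × 7.5% + 2,557 × $1.30 = $31,883.23.
Line 3 (M-209, Galesta, 3,102 kg, $326,826.72):
Base rate for M-209 is 8% + $1.17/kg.
Origin Galesta qualifies under the Duron–Galesta agreement and M-209 is covered: preferential rate 6.5% applies instead.
The additional-duty order on M-209 targets Tyrius, not Galesta; it does not apply.
Duty = $326,826.72 × 6.5% = $21,243.74.
Total = $57,467.73 + $31,883.23 + $21,243.74 = $110,594.70.

$110,594.70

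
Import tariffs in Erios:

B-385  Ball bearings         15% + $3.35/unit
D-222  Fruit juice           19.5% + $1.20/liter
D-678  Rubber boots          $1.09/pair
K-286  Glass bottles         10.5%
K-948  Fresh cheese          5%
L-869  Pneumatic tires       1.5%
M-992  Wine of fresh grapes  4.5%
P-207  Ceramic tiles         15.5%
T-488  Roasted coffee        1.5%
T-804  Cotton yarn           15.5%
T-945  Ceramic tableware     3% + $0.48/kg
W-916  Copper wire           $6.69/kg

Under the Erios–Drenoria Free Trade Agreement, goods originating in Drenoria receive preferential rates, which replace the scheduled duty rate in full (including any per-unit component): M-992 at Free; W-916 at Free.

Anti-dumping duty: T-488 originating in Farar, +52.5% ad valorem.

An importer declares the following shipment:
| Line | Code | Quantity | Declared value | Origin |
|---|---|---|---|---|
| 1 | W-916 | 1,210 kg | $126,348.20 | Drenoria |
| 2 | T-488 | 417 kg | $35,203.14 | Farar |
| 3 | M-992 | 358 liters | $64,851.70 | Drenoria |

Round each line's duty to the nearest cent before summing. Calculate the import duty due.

$19,009.70

Line 1 (W-916, Drenoria, 1,210 kg, $126,348.20):
Base rate for W-916 is $6.69/kg.
Origin Drenoria qualifies under the Erios–Drenoria agreement and W-916 is covered: preferential rate Free applies instead.
Duty = $126,348.20 × 0% = $0.00.
Line 2 (T-488, Farar, 417 kg, $35,203.14):
Base rate for T-488 is 1.5%.
Additional duty on T-488 from Farar: +52.5%. Applied ad valorem rate: 1.5% + 52.5% = 54%.
Duty = $35,203.14 × 54% = $19,009.70.
Line 3 (M-992, Drenoria, 358 liters, $64,851.70):
Base rate for M-992 is 4.5%.
Origin Drenoria qualifies under the Erios–Drenoria agreement and M-992 is covered: preferential rate Free applies instead.
Duty = $64,851.70 × 0% = $0.00.
Total = $0.00 + $19,009.70 + $0.00 = $19,009.70.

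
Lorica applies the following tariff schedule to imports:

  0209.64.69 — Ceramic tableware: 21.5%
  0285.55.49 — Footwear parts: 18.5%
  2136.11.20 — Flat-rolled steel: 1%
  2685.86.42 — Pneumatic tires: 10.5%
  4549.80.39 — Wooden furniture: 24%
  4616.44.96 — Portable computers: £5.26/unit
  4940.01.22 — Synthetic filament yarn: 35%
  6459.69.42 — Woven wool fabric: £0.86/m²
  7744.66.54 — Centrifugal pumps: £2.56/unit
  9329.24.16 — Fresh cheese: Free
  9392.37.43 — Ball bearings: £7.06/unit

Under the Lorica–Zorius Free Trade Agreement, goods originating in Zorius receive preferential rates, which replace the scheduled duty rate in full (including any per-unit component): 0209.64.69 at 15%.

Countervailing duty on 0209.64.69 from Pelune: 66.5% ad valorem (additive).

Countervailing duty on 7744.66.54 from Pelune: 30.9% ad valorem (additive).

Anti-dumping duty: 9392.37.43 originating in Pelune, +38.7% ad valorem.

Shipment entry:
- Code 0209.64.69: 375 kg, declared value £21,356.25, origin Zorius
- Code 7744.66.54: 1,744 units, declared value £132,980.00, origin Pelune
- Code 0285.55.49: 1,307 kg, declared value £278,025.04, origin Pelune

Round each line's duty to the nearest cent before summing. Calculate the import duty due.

£100,193.53

Line 1 (0209.64.69, Zorius, 375 kg, £21,356.25):
Base rate for 0209.64.69 is 21.5%.
Origin Zorius qualifies under the Lorica–Zorius agreement and 0209.64.69 is covered: preferential rate 15% applies instead.
The additional-duty order on 0209.64.69 targets Pelune, not Zorius; it does not apply.
Duty = £21,356.25 × 15% = £3,203.44.
Line 2 (7744.66.54, Pelune, 1,744 units, £132,980.00):
Base rate for 7744.66.54 is £2.56/unit.
Additional duty on 7744.66.54 from Pelune: +30.9% ad valorem. Applied ad valorem rate = 30.9%.
Duty = £132,980.00 × 30.9% + 1,744 × £2.56 = £45,555.46.
Line 3 (0285.55.49, Pelune, 1,307 kg, £278,025.04):
Base rate for 0285.55.49 is 18.5%.
Duty = £278,025.04 × 18.5% = £51,434.63.
Total = £3,203.44 + £45,555.46 + £51,434.63 = £100,193.53.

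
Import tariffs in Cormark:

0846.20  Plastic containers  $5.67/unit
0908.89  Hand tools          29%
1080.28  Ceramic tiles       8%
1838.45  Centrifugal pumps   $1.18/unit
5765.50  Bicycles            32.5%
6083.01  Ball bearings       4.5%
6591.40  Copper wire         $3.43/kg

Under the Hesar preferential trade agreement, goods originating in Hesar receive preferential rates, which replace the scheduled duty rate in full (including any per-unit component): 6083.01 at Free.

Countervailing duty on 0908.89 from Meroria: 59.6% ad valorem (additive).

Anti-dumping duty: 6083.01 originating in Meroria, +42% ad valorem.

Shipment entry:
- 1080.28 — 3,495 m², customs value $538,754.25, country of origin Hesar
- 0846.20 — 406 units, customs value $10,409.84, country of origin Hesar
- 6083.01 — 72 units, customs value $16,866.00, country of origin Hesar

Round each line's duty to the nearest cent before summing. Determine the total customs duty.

Line 1 (1080.28, Hesar, 3,495 m², $538,754.25):
Base rate for 1080.28 is 8%.
Origin Hesar is the FTA partner but 1080.28 is not on the preference list; base rate stands.
Duty = $538,754.25 × 8% = $43,100.34.
Line 2 (0846.20, Hesar, 406 units, $10,409.84):
Base rate for 0846.20 is $5.67/unit.
Origin Hesar is the FTA partner but 0846.20 is not on the preference list; base rate stands.
Duty = 406 × $5.67 = $2,302.02.
Line 3 (6083.01, Hesar, 72 units, $16,866.00):
Base rate for 6083.01 is 4.5%.
Origin Hesar qualifies under the Cormark–Hesar agreement and 6083.01 is covered: preferential rate Free applies instead.
The additional-duty order on 6083.01 targets Meroria, not Hesar; it does not apply.
Duty = $16,866.00 × 0% = $0.00.
Total = $43,100.34 + $2,302.02 + $0.00 = $45,402.36.

$45,402.36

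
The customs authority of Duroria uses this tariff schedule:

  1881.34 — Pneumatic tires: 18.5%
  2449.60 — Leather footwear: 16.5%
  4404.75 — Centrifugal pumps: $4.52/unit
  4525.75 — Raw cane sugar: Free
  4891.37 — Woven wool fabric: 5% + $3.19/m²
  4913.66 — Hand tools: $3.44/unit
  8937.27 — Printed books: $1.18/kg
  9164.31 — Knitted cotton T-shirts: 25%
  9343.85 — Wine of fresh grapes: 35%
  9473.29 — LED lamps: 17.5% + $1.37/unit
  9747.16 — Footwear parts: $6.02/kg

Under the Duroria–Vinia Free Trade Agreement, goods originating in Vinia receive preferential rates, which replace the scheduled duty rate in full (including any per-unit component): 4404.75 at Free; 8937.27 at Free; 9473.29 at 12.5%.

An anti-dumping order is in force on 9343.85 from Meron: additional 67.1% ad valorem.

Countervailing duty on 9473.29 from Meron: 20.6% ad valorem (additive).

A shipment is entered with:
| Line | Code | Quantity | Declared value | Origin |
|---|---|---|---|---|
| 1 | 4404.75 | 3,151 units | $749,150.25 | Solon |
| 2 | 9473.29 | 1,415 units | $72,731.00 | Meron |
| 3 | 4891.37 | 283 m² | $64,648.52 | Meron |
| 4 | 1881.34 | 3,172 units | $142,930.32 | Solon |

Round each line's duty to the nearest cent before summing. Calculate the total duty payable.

$74,468.89

Line 1 (4404.75, Solon, 3,151 units, $749,150.25):
Base rate for 4404.75 is $4.52/unit.
4404.75 has an FTA preferential rate, but origin Solon is not Vinia; base rate stands.
Duty = 3,151 × $4.52 = $14,242.52.
Line 2 (9473.29, Meron, 1,415 units, $72,731.00):
Base rate for 9473.29 is 17.5% + $1.37/unit.
9473.29 has an FTA preferential rate, but origin Meron is not Vinia; base rate stands.
Additional duty on 9473.29 from Meron: +20.6%. Applied ad valorem rate: 17.5% + 20.6% = 38.1%.
Duty = $72,731.00 × 38.1% + 1,415 × $1.37 = $29,649.06.
Line 3 (4891.37, Meron, 283 m², $64,648.52):
Base rate for 4891.37 is 5% + $3.19/m².
Duty = $64,648.52 × 5% + 283 × $3.19 = $4,135.20.
Line 4 (1881.34, Solon, 3,172 units, $142,930.32):
Base rate for 1881.34 is 18.5%.
Duty = $142,930.32 × 18.5% = $26,442.11.
Total = $14,242.52 + $29,649.06 + $4,135.20 + $26,442.11 = $74,468.89.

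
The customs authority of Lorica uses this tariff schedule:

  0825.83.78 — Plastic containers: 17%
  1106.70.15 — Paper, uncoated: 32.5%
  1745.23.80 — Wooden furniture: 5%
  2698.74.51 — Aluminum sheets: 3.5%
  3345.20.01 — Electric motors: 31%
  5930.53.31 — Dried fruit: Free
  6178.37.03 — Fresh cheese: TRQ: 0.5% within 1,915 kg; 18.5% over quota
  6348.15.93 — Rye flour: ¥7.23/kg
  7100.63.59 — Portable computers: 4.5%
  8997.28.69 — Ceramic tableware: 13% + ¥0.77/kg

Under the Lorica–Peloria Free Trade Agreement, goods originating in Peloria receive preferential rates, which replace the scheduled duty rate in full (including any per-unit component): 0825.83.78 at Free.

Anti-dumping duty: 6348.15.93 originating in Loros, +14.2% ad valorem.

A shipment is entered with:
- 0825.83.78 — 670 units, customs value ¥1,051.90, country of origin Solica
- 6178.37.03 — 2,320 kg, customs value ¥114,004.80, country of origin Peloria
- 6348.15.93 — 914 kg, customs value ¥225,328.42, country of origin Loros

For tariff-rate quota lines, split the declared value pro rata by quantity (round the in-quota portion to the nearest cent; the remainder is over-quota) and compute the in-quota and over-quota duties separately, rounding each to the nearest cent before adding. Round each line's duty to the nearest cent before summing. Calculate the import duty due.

Line 1 (0825.83.78, Solica, 670 units, ¥1,051.90):
Base rate for 0825.83.78 is 17%.
0825.83.78 has an FTA preferential rate, but origin Solica is not Peloria; base rate stands.
Duty = ¥1,051.90 × 17% = ¥178.82.
Line 2 (6178.37.03, Peloria, 2,320 kg, ¥114,004.80):
Code 6178.37.03 is under a tariff-rate quota (threshold 1,915 kg). In-quota: 1,915 kg at 0.5%; over-quota: 405 kg at 18.5%.
Pro-rata value split: in-quota = ¥114,004.80 × 1,915/2,320 = ¥94,103.10; over-quota = ¥114,004.80 − ¥94,103.10 = ¥19,901.70.
In-quota duty = ¥94,103.10 × 0.5% = ¥470.52. Over-quota duty = ¥19,901.70 × 18.5% = ¥3,681.81.
Line duty = ¥470.52 + ¥3,681.81 = ¥4,152.33.
Line 3 (6348.15.93, Loros, 914 kg, ¥225,328.42):
Base rate for 6348.15.93 is ¥7.23/kg.
Additional duty on 6348.15.93 from Loros: +14.2% ad valorem. Applied ad valorem rate = 14.2%.
Duty = ¥225,328.42 × 14.2% + 914 × ¥7.23 = ¥38,604.86.
Total = ¥178.82 + ¥4,152.33 + ¥38,604.86 = ¥42,936.01.

¥42,936.01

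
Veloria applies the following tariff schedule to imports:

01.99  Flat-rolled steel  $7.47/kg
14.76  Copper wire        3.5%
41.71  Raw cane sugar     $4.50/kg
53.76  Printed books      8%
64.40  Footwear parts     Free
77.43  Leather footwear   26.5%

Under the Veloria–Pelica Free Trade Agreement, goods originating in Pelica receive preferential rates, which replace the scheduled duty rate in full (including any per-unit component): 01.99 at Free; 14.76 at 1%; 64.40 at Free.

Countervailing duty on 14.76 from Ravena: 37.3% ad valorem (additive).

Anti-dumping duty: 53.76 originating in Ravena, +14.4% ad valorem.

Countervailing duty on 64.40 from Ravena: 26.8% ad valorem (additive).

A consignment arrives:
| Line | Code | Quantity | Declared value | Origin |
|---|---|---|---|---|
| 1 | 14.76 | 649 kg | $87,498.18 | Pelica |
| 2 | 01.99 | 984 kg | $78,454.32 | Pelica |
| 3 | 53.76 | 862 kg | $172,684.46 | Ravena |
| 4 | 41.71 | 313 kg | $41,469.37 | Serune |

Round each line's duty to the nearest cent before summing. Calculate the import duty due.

Line 1 (14.76, Pelica, 649 kg, $87,498.18):
Base rate for 14.76 is 3.5%.
Origin Pelica qualifies under the Veloria–Pelica agreement and 14.76 is covered: preferential rate 1% applies instead.
The additional-duty order on 14.76 targets Ravena, not Pelica; it does not apply.
Duty = $87,498.18 × 1% = $874.98.
Line 2 (01.99, Pelica, 984 kg, $78,454.32):
Base rate for 01.99 is $7.47/kg.
Origin Pelica qualifies under the Veloria–Pelica agreement and 01.99 is covered: preferential rate Free applies instead.
Duty = $78,454.32 × 0% = $0.00.
Line 3 (53.76, Ravena, 862 kg, $172,684.46):
Base rate for 53.76 is 8%.
Additional duty on 53.76 from Ravena: +14.4%. Applied ad valorem rate: 8% + 14.4% = 22.4%.
Duty = $172,684.46 × 22.4% = $38,681.32.
Line 4 (41.71, Serune, 313 kg, $41,469.37):
Base rate for 41.71 is $4.50/kg.
Duty = 313 × $4.50 = $1,408.50.
Total = $874.98 + $0.00 + $38,681.32 + $1,408.50 = $40,964.80.

$40,964.80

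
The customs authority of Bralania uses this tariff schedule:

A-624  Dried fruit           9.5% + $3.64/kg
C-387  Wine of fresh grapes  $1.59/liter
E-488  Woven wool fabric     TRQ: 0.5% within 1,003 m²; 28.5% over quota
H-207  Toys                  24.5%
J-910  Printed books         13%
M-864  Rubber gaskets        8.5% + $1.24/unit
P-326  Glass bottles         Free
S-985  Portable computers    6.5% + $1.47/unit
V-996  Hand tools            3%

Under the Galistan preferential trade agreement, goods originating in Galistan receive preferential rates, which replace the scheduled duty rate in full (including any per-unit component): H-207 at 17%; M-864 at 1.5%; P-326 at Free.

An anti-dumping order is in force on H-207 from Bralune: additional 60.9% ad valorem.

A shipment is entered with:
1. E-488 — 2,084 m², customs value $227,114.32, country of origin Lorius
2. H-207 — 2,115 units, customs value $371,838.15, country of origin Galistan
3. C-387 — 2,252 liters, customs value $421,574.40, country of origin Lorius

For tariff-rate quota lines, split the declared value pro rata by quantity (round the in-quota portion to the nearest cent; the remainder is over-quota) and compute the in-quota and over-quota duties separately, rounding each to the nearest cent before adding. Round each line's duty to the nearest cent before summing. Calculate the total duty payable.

Line 1 (E-488, Lorius, 2,084 m², $227,114.32):
Code E-488 is under a tariff-rate quota (threshold 1,003 m²). In-quota: 1,003 m² at 0.5%; over-quota: 1,081 m² at 28.5%.
Pro-rata value split: in-quota = $227,114.32 × 1,003/2,084 = $109,306.94; over-quota = $227,114.32 − $109,306.94 = $117,807.38.
In-quota duty = $109,306.94 × 0.5% = $546.53. Over-quota duty = $117,807.38 × 28.5% = $33,575.10.
Line duty = $546.53 + $33,575.10 = $34,121.63.
Line 2 (H-207, Galistan, 2,115 units, $371,838.15):
Base rate for H-207 is 24.5%.
Origin Galistan qualifies under the Bralania–Galistan agreement and H-207 is covered: preferential rate 17% applies instead.
The additional-duty order on H-207 targets Bralune, not Galistan; it does not apply.
Duty = $371,838.15 × 17% = $63,212.49.
Line 3 (C-387, Lorius, 2,252 liters, $421,574.40):
Base rate for C-387 is $1.59/liter.
Duty = 2,252 × $1.59 = $3,580.68.
Total = $34,121.63 + $63,212.49 + $3,580.68 = $100,914.80.

$100,914.80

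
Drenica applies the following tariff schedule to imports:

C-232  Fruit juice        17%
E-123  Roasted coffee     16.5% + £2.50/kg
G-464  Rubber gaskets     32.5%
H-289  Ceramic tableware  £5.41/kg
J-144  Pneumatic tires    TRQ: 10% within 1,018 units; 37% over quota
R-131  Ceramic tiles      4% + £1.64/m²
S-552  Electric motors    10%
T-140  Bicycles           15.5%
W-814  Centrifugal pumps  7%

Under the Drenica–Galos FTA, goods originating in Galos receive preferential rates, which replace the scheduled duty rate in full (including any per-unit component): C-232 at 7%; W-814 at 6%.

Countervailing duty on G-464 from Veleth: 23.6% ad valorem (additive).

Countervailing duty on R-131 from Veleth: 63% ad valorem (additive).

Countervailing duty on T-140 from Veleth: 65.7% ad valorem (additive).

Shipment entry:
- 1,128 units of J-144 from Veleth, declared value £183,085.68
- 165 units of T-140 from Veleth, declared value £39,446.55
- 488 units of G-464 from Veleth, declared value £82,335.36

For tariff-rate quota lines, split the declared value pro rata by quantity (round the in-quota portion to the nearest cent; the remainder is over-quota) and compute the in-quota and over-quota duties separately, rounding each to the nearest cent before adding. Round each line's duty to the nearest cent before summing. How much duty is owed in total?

Line 1 (J-144, Veleth, 1,128 units, £183,085.68):
Code J-144 is under a tariff-rate quota (threshold 1,018 units). In-quota: 1,018 units at 10%; over-quota: 110 units at 37%.
Pro-rata value split: in-quota = £183,085.68 × 1,018/1,128 = £165,231.58; over-quota = £183,085.68 − £165,231.58 = £17,854.10.
In-quota duty = £165,231.58 × 10% = £16,523.16. Over-quota duty = £17,854.10 × 37% = £6,606.02.
Line duty = £16,523.16 + £6,606.02 = £23,129.18.
Line 2 (T-140, Veleth, 165 units, £39,446.55):
Base rate for T-140 is 15.5%.
Additional duty on T-140 from Veleth: +65.7%. Applied ad valorem rate: 15.5% + 65.7% = 81.2%.
Duty = £39,446.55 × 81.2% = £32,030.60.
Line 3 (G-464, Veleth, 488 units, £82,335.36):
Base rate for G-464 is 32.5%.
Additional duty on G-464 from Veleth: +23.6%. Applied ad valorem rate: 32.5% + 23.6% = 56.1%.
Duty = £82,335.36 × 56.1% = £46,190.14.
Total = £23,129.18 + £32,030.60 + £46,190.14 = £101,349.92.

£101,349.92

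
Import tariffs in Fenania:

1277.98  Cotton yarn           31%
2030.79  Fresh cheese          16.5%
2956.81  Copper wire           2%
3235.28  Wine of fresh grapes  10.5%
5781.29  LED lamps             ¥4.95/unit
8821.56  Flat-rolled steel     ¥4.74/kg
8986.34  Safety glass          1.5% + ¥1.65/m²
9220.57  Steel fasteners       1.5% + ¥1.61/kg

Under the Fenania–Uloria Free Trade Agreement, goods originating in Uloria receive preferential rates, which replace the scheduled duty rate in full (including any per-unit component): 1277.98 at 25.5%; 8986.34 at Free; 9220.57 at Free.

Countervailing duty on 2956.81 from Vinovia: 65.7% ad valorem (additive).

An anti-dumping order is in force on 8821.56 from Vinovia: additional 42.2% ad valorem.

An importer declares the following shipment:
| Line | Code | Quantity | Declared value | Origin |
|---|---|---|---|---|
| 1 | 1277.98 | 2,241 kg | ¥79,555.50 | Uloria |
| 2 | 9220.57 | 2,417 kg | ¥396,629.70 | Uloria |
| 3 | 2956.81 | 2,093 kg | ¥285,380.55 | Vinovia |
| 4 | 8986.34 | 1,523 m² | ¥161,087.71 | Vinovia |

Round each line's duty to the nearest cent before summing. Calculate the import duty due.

Line 1 (1277.98, Uloria, 2,241 kg, ¥79,555.50):
Base rate for 1277.98 is 31%.
Origin Uloria qualifies under the Fenania–Uloria agreement and 1277.98 is covered: preferential rate 25.5% applies instead.
Duty = ¥79,555.50 × 25.5% = ¥20,286.65.
Line 2 (9220.57, Uloria, 2,417 kg, ¥396,629.70):
Base rate for 9220.57 is 1.5% + ¥1.61/kg.
Origin Uloria qualifies under the Fenania–Uloria agreement and 9220.57 is covered: preferential rate Free applies instead.
Duty = ¥396,629.70 × 0% = ¥0.00.
Line 3 (2956.81, Vinovia, 2,093 kg, ¥285,380.55):
Base rate for 2956.81 is 2%.
Additional duty on 2956.81 from Vinovia: +65.7%. Applied ad valorem rate: 2% + 65.7% = 67.7%.
Duty = ¥285,380.55 × 67.7% = ¥193,202.63.
Line 4 (8986.34, Vinovia, 1,523 m², ¥161,087.71):
Base rate for 8986.34 is 1.5% + ¥1.65/m².
8986.34 has an FTA preferential rate, but origin Vinovia is not Uloria; base rate stands.
Duty = ¥161,087.71 × 1.5% + 1,523 × ¥1.65 = ¥4,929.27.
Total = ¥20,286.65 + ¥0.00 + ¥193,202.63 + ¥4,929.27 = ¥218,418.55.

¥218,418.55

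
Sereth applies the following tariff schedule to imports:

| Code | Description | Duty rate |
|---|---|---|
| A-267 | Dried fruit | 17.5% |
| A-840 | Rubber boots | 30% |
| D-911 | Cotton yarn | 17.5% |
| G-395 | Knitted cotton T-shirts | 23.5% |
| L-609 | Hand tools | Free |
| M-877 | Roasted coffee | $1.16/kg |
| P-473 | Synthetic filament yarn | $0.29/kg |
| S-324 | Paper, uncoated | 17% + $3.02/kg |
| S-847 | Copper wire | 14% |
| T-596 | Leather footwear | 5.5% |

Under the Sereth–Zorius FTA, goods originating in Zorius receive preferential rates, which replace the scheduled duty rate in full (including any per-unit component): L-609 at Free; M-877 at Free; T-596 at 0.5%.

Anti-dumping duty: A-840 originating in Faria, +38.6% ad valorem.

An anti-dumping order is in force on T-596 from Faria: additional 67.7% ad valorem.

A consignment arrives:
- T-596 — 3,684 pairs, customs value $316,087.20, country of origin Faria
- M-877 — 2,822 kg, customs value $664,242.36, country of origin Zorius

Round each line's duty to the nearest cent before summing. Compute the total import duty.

$231,375.83

Line 1 (T-596, Faria, 3,684 pairs, $316,087.20):
Base rate for T-596 is 5.5%.
T-596 has an FTA preferential rate, but origin Faria is not Zorius; base rate stands.
Additional duty on T-596 from Faria: +67.7%. Applied ad valorem rate: 5.5% + 67.7% = 73.2%.
Duty = $316,087.20 × 73.2% = $231,375.83.
Line 2 (M-877, Zorius, 2,822 kg, $664,242.36):
Base rate for M-877 is $1.16/kg.
Origin Zorius qualifies under the Sereth–Zorius agreement and M-877 is covered: preferential rate Free applies instead.
Duty = $664,242.36 × 0% = $0.00.
Total = $231,375.83 + $0.00 = $231,375.83.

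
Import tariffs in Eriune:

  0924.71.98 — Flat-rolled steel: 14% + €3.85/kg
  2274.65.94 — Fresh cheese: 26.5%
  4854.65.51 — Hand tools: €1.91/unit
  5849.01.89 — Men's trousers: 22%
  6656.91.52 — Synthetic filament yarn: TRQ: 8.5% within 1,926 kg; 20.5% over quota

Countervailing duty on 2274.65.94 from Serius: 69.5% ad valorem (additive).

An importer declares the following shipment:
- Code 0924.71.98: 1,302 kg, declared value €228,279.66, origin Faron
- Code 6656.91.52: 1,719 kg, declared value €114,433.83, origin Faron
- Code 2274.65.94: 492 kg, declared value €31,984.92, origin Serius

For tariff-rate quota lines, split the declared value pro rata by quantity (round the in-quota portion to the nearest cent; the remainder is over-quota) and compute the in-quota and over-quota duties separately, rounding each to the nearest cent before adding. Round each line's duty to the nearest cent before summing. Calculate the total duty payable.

€77,404.25

Line 1 (0924.71.98, Faron, 1,302 kg, €228,279.66):
Base rate for 0924.71.98 is 14% + €3.85/kg.
Duty = €228,279.66 × 14% + 1,302 × €3.85 = €36,971.85.
Line 2 (6656.91.52, Faron, 1,719 kg, €114,433.83):
Code 6656.91.52 is under a tariff-rate quota (threshold 1,926 kg). Quantity 1,719 kg is within the quota, so the in-quota rate 8.5% applies to the full value.
Duty = €114,433.83 × 8.5% = €9,726.88.
Line 3 (2274.65.94, Serius, 492 kg, €31,984.92):
Base rate for 2274.65.94 is 26.5%.
Additional duty on 2274.65.94 from Serius: +69.5%. Applied ad valorem rate: 26.5% + 69.5% = 96%.
Duty = €31,984.92 × 96% = €30,705.52.
Total = €36,971.85 + €9,726.88 + €30,705.52 = €77,404.25.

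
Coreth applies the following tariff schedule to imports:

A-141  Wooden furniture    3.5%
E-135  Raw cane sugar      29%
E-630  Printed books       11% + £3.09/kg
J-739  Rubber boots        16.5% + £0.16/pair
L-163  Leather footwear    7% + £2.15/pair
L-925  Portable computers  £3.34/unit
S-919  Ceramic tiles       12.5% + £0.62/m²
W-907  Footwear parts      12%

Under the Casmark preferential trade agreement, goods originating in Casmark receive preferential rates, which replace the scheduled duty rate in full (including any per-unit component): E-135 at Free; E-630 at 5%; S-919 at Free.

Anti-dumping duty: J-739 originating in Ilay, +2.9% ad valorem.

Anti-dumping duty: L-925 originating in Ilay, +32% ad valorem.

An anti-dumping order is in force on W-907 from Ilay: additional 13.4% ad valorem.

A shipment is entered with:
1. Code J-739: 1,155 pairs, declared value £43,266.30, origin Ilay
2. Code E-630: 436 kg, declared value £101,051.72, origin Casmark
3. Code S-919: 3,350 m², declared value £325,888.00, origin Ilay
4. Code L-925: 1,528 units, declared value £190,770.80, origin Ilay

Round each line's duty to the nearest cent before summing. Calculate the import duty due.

£122,594.23

Line 1 (J-739, Ilay, 1,155 pairs, £43,266.30):
Base rate for J-739 is 16.5% + £0.16/pair.
Additional duty on J-739 from Ilay: +2.9%. Applied ad valorem rate: 16.5% + 2.9% = 19.4%.
Duty = £43,266.30 × 19.4% + 1,155 × £0.16 = £8,578.46.
Line 2 (E-630, Casmark, 436 kg, £101,051.72):
Base rate for E-630 is 11% + £3.09/kg.
Origin Casmark qualifies under the Coreth–Casmark agreement and E-630 is covered: preferential rate 5% applies instead.
Duty = £101,051.72 × 5% = £5,052.59.
Line 3 (S-919, Ilay, 3,350 m², £325,888.00):
Base rate for S-919 is 12.5% + £0.62/m².
S-919 has an FTA preferential rate, but origin Ilay is not Casmark; base rate stands.
Duty = £325,888.00 × 12.5% + 3,350 × £0.62 = £42,813.00.
Line 4 (L-925, Ilay, 1,528 units, £190,770.80):
Base rate for L-925 is £3.34/unit.
Additional duty on L-925 from Ilay: +32% ad valorem. Applied ad valorem rate = 32%.
Duty = £190,770.80 × 32% + 1,528 × £3.34 = £66,150.18.
Total = £8,578.46 + £5,052.59 + £42,813.00 + £66,150.18 = £122,594.23.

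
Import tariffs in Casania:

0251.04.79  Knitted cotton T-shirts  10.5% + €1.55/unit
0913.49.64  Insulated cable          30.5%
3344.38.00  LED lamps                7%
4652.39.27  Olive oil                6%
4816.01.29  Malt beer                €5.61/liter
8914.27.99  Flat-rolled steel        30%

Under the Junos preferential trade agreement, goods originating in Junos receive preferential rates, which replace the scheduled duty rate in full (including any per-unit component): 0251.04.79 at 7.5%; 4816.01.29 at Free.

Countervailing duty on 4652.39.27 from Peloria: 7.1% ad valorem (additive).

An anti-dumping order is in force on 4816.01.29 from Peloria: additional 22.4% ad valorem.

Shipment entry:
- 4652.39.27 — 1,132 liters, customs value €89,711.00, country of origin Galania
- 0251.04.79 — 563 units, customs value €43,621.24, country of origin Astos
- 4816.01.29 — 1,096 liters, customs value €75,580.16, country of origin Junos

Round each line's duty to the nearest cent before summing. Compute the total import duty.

Line 1 (4652.39.27, Galania, 1,132 liters, €89,711.00):
Base rate for 4652.39.27 is 6%.
The additional-duty order on 4652.39.27 targets Peloria, not Galania; it does not apply.
Duty = €89,711.00 × 6% = €5,382.66.
Line 2 (0251.04.79, Astos, 563 units, €43,621.24):
Base rate for 0251.04.79 is 10.5% + €1.55/unit.
0251.04.79 has an FTA preferential rate, but origin Astos is not Junos; base rate stands.
Duty = €43,621.24 × 10.5% + 563 × €1.55 = €5,452.88.
Line 3 (4816.01.29, Junos, 1,096 liters, €75,580.16):
Base rate for 4816.01.29 is €5.61/liter.
Origin Junos qualifies under the Casania–Junos agreement and 4816.01.29 is covered: preferential rate Free applies instead.
The additional-duty order on 4816.01.29 targets Peloria, not Junos; it does not apply.
Duty = €75,580.16 × 0% = €0.00.
Total = €5,382.66 + €5,452.88 + €0.00 = €10,835.54.

€10,835.54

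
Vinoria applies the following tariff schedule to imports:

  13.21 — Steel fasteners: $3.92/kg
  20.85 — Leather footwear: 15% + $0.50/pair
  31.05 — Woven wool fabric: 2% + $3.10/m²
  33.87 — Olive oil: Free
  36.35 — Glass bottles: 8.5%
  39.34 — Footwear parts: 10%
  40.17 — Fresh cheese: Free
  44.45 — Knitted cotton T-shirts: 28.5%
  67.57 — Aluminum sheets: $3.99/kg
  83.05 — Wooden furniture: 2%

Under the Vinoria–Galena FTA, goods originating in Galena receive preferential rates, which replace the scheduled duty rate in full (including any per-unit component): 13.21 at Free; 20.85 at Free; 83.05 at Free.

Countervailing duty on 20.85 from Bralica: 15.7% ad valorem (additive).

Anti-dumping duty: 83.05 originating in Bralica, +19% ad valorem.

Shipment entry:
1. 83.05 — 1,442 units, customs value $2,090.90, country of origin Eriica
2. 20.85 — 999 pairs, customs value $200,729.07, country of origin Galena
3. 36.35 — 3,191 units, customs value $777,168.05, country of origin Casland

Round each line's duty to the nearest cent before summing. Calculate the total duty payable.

Line 1 (83.05, Eriica, 1,442 units, $2,090.90):
Base rate for 83.05 is 2%.
83.05 has an FTA preferential rate, but origin Eriica is not Galena; base rate stands.
The additional-duty order on 83.05 targets Bralica, not Eriica; it does not apply.
Duty = $2,090.90 × 2% = $41.82.
Line 2 (20.85, Galena, 999 pairs, $200,729.07):
Base rate for 20.85 is 15% + $0.50/pair.
Origin Galena qualifies under the Vinoria–Galena agreement and 20.85 is covered: preferential rate Free applies instead.
The additional-duty order on 20.85 targets Bralica, not Galena; it does not apply.
Duty = $200,729.07 × 0% = $0.00.
Line 3 (36.35, Casland, 3,191 units, $777,168.05):
Base rate for 36.35 is 8.5%.
Duty = $777,168.05 × 8.5% = $66,059.28.
Total = $41.82 + $0.00 + $66,059.28 = $66,101.10.

$66,101.10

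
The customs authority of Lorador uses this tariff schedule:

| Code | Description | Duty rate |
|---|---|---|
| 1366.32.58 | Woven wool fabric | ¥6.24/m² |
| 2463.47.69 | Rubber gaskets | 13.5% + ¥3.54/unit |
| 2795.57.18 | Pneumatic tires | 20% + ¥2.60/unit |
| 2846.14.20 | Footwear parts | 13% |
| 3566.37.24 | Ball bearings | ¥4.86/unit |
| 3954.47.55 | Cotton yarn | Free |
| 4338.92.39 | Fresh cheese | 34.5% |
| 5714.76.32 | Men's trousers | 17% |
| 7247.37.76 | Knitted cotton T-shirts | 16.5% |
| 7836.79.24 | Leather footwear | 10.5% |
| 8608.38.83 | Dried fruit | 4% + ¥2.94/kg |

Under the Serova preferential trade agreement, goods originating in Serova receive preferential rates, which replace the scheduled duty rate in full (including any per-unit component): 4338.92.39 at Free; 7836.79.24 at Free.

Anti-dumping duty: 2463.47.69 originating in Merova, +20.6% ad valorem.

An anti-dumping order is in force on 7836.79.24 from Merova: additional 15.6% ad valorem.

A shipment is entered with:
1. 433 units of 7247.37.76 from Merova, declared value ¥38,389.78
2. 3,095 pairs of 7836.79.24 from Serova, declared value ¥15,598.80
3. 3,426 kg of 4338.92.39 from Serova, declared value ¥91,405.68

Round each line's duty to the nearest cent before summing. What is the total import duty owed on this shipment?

Line 1 (7247.37.76, Merova, 433 units, ¥38,389.78):
Base rate for 7247.37.76 is 16.5%.
Duty = ¥38,389.78 × 16.5% = ¥6,334.31.
Line 2 (7836.79.24, Serova, 3,095 pairs, ¥15,598.80):
Base rate for 7836.79.24 is 10.5%.
Origin Serova qualifies under the Lorador–Serova agreement and 7836.79.24 is covered: preferential rate Free applies instead.
The additional-duty order on 7836.79.24 targets Merova, not Serova; it does not apply.
Duty = ¥15,598.80 × 0% = ¥0.00.
Line 3 (4338.92.39, Serova, 3,426 kg, ¥91,405.68):
Base rate for 4338.92.39 is 34.5%.
Origin Serova qualifies under the Lorador–Serova agreement and 4338.92.39 is covered: preferential rate Free applies instead.
Duty = ¥91,405.68 × 0% = ¥0.00.
Total = ¥6,334.31 + ¥0.00 + ¥0.00 = ¥6,334.31.

¥6,334.31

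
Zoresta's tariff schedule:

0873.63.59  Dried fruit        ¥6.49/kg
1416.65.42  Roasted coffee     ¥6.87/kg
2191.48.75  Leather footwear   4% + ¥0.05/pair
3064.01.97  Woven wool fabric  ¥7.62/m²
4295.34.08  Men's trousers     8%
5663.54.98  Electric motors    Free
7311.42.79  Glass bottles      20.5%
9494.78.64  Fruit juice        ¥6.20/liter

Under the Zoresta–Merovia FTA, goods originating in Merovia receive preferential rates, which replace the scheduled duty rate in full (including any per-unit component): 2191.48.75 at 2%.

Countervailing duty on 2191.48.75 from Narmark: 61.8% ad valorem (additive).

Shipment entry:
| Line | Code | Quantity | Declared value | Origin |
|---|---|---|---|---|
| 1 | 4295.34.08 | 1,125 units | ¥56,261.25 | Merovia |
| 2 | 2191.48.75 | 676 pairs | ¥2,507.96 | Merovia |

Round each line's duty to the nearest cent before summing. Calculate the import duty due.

¥4,551.06

Line 1 (4295.34.08, Merovia, 1,125 units, ¥56,261.25):
Base rate for 4295.34.08 is 8%.
Origin Merovia is the FTA partner but 4295.34.08 is not on the preference list; base rate stands.
Duty = ¥56,261.25 × 8% = ¥4,500.90.
Line 2 (2191.48.75, Merovia, 676 pairs, ¥2,507.96):
Base rate for 2191.48.75 is 4% + ¥0.05/pair.
Origin Merovia qualifies under the Zoresta–Merovia agreement and 2191.48.75 is covered: preferential rate 2% applies instead.
The additional-duty order on 2191.48.75 targets Narmark, not Merovia; it does not apply.
Duty = ¥2,507.96 × 2% = ¥50.16.
Total = ¥4,500.90 + ¥50.16 = ¥4,551.06.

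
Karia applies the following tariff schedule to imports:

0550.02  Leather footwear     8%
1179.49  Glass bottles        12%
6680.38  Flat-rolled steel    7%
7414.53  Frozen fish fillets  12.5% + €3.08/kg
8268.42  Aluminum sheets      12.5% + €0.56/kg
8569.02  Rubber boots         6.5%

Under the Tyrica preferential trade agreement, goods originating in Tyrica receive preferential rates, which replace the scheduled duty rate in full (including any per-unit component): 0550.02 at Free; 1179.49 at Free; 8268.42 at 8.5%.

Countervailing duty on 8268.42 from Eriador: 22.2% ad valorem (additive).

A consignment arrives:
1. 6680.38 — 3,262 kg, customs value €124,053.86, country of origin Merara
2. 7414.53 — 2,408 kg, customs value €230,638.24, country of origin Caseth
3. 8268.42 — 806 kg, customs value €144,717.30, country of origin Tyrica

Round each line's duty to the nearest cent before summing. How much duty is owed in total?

€57,231.16

Line 1 (6680.38, Merara, 3,262 kg, €124,053.86):
Base rate for 6680.38 is 7%.
Duty = €124,053.86 × 7% = €8,683.77.
Line 2 (7414.53, Caseth, 2,408 kg, €230,638.24):
Base rate for 7414.53 is 12.5% + €3.08/kg.
Duty = €230,638.24 × 12.5% + 2,408 × €3.08 = €36,246.42.
Line 3 (8268.42, Tyrica, 806 kg, €144,717.30):
Base rate for 8268.42 is 12.5% + €0.56/kg.
Origin Tyrica qualifies under the Karia–Tyrica agreement and 8268.42 is covered: preferential rate 8.5% applies instead.
The additional-duty order on 8268.42 targets Eriador, not Tyrica; it does not apply.
Duty = €144,717.30 × 8.5% = €12,300.97.
Total = €8,683.77 + €36,246.42 + €12,300.97 = €57,231.16.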